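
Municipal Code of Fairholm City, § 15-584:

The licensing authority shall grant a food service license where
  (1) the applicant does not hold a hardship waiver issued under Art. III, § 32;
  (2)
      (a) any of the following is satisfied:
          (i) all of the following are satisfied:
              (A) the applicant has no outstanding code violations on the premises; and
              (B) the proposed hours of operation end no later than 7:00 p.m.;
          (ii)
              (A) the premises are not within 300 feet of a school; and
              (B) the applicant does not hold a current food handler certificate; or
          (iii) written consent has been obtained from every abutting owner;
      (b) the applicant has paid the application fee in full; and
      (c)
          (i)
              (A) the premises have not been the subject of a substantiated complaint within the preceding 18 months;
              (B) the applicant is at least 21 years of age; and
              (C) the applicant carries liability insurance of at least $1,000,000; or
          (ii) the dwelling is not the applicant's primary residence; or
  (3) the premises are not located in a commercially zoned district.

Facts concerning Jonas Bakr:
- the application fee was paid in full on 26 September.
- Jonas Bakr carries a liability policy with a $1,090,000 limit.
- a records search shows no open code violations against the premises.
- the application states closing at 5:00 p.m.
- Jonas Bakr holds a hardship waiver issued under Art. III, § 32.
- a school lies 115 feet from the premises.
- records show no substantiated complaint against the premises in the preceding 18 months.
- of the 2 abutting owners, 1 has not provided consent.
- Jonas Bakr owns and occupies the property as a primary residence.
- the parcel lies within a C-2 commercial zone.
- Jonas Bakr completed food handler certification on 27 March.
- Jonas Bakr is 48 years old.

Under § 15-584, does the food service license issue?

Yes — granted.

(1) not (hardship waiver) — not met.
(A) no code violations — met.
(B) closes by 7 p.m. — holds.
(i): T AND T → true.
(A) ≥300 ft from school — not satisfied.
(B) not (food handler cert.) — not satisfied.
(ii): F AND F → false.
(iii) all abutters consent — fails.
(a): T OR F OR F → true.
(b) fee paid — met.
(A) no complaint in 18 mo. — holds.
(B) age ≥ 21 — satisfied.
(C) insurance ≥ $1,000,000 — met.
(i): T AND T AND T → true.
(ii) not (primary residence) — not satisfied.
(c) = T OR F = true.
So (2) is satisfied (T AND T AND T).
(3) not (commercially zoned) — not satisfied.
So Overall is satisfied (F OR T OR F).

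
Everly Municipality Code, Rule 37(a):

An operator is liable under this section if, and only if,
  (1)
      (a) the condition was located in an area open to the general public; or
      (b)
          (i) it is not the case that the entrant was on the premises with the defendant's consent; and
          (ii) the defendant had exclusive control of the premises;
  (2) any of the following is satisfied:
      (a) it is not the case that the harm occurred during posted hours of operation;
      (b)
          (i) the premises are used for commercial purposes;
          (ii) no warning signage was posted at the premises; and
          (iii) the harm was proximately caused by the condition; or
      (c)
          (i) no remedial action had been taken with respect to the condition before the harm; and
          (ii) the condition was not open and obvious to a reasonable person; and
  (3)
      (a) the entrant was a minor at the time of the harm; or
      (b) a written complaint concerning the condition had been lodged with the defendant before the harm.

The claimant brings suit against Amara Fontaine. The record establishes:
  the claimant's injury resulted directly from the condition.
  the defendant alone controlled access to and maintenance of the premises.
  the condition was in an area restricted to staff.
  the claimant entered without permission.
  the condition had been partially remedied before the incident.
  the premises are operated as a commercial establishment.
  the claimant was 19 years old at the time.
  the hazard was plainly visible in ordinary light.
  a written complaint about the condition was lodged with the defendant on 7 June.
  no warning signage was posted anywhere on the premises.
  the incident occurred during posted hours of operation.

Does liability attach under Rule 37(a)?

(a) public area — not met.
(i) not (consent to enter) — satisfied.
(ii) exclusive control — met.
So (b) is satisfied (T AND T).
(1) = F OR T = true.
(a) not (during posted hours) — fails.
(i) commercial use — met.
(ii) no signage posted — satisfied.
(iii) proximate cause — satisfied.
(b): T AND T AND T → true.
(i) no remedial action — not satisfied.
(ii) not open/obvious — fails.
(c) = F AND F = false.
(2): F OR T OR F → true.
(a) entrant a minor — not met.
(b) complaint lodged — met.
(3): F OR T → true.
Overall: T AND T AND T → true.

Yes — liable.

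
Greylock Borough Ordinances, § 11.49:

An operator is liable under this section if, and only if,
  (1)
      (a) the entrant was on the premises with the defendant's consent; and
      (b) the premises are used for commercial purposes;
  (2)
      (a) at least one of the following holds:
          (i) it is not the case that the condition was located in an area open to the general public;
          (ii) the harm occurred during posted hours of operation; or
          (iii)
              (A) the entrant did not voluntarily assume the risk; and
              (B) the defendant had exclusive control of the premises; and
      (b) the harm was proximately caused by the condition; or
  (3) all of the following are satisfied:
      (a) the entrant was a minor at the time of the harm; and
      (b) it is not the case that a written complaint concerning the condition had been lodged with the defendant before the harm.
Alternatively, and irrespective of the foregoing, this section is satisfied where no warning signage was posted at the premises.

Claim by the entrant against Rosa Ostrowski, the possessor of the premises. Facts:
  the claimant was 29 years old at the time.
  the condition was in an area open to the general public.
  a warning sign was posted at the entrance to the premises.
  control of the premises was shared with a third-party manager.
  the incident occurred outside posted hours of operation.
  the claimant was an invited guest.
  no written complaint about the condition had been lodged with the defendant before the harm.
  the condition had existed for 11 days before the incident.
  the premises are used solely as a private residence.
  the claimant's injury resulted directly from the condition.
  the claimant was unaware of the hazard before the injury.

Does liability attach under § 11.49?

No — not liable.

(a) consent to enter — holds.
(b) commercial use — not satisfied.
(1): T AND F → false.
(i) not (public area) — fails.
(ii) during posted hours — not met.
(A) no assumed risk — met.
(B) exclusive control — not satisfied.
So (iii) is not satisfied (T AND F).
(a) = F OR F OR F = false.
(b) proximate cause — satisfied.
(2) = F AND T = false.
(a) entrant a minor — not met.
(b) not (complaint lodged) — met.
(3) = F AND T = false.
Overall = F OR F OR F = false.
Exception (no signage posted) — not satisfied.
Result: main false OR exception false → false.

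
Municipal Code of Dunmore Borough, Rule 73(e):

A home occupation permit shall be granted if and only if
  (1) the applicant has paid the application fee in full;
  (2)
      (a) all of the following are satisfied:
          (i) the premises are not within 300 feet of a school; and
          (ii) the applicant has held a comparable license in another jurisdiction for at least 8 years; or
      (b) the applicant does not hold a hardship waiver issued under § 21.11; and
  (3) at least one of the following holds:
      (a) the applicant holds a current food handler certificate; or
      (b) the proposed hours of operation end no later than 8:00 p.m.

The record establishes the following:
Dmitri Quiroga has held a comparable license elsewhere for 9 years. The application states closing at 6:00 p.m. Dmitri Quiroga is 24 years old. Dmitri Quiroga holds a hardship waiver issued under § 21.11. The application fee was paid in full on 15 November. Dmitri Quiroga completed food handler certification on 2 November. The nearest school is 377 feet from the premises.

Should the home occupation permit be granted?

Yes — granted.

(1) fee paid — holds.
(i) ≥300 ft from school — met.
(ii) prior license ≥ 8 yr — satisfied.
(a): T AND T → true.
(b) not (hardship waiver) — fails.
(2) = T OR F = true.
(a) food handler cert. — holds.
(b) closes by 8 p.m. — met.
(3) = T OR T = true.
So Overall is satisfied (T AND T AND T).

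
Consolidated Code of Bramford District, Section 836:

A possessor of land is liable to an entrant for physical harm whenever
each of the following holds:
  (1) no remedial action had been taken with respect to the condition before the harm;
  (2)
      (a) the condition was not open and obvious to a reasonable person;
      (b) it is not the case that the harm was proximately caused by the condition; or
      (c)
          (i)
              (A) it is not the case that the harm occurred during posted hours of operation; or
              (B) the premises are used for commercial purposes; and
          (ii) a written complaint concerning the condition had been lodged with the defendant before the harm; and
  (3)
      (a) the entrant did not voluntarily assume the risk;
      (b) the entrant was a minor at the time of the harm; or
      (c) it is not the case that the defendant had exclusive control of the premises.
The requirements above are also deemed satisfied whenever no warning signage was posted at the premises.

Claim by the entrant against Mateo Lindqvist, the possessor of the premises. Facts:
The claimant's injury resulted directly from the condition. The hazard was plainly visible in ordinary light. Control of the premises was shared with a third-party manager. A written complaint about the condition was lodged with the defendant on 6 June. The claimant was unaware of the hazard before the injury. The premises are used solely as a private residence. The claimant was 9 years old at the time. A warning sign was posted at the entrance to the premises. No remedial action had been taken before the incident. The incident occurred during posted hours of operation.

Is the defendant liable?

(1) no remedial action — holds.
(a) not open/obvious — not satisfied.
(b) not (proximate cause) — fails.
(A) not (during posted hours) — not met.
(B) commercial use — fails.
(i) = F OR F = false.
(ii) complaint lodged — satisfied.
So (c) is not satisfied (F AND T).
So (2) is not satisfied (F OR F OR F).
(a) no assumed risk — met.
(b) entrant a minor — holds.
(c) not (exclusive control) — met.
(3): T OR T OR T → true.
Overall = T AND F AND T = false.
Exception (no signage posted) — not satisfied.
Result: main false OR exception false → false.

No — not liable.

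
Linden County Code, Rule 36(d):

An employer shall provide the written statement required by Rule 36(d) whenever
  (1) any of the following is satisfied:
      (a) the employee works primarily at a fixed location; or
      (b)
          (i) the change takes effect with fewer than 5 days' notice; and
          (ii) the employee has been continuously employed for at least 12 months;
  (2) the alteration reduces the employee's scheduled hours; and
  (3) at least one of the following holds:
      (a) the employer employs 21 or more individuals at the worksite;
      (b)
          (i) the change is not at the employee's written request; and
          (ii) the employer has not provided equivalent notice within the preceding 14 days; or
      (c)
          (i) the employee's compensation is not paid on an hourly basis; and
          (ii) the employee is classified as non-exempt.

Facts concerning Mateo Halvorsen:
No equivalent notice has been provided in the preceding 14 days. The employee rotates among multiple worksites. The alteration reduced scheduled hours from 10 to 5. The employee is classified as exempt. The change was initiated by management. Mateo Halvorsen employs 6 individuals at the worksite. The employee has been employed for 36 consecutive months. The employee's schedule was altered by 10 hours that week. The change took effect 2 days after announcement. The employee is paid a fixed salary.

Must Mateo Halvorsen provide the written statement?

Yes — required.

(a) fixed location — not met.
(i) < 5 days' notice — satisfied.
(ii) tenure ≥ 12 mo. — met.
So (b) is satisfied (T AND T).
So (1) is satisfied (F OR T).
(2) hours reduced — holds.
(a) ≥ 21 at site — not met.
(i) not employee-requested — satisfied.
(ii) no recent notice — satisfied.
So (b) is satisfied (T AND T).
(i) not (hourly-paid) — satisfied.
(ii) non-exempt — not satisfied.
(c): T AND F → false.
(3) = F OR T OR F = true.
Overall: T AND T AND T → true.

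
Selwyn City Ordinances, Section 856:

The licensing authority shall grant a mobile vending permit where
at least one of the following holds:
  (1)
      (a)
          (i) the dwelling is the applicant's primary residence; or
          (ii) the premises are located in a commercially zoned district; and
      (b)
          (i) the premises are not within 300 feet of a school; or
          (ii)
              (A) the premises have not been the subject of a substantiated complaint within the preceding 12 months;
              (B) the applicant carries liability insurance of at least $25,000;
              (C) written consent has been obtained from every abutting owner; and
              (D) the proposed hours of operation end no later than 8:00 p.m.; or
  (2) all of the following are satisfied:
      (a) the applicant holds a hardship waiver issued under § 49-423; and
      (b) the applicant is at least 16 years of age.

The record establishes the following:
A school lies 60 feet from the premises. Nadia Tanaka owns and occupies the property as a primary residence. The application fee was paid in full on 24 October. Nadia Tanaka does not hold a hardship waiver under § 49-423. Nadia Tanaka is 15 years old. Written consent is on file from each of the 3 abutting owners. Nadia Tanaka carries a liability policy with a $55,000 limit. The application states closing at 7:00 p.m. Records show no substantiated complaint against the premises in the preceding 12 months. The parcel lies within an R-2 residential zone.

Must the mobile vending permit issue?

Yes — granted.

(i) primary residence — satisfied.
(ii) commercially zoned — not met.
(a): T OR F → true.
(i) ≥300 ft from school — fails.
(A) no complaint in 12 mo. — met.
(B) insurance ≥ $25,000 — holds.
(C) all abutters consent — satisfied.
(D) closes by 8 p.m. — satisfied.
So (ii) is satisfied (T AND T AND T AND T).
(b): F OR T → true.
(1) = T AND T = true.
(a) hardship waiver — not satisfied.
(b) age ≥ 16 — not met.
(2) = F AND F = false.
So Overall is satisfied (T OR F).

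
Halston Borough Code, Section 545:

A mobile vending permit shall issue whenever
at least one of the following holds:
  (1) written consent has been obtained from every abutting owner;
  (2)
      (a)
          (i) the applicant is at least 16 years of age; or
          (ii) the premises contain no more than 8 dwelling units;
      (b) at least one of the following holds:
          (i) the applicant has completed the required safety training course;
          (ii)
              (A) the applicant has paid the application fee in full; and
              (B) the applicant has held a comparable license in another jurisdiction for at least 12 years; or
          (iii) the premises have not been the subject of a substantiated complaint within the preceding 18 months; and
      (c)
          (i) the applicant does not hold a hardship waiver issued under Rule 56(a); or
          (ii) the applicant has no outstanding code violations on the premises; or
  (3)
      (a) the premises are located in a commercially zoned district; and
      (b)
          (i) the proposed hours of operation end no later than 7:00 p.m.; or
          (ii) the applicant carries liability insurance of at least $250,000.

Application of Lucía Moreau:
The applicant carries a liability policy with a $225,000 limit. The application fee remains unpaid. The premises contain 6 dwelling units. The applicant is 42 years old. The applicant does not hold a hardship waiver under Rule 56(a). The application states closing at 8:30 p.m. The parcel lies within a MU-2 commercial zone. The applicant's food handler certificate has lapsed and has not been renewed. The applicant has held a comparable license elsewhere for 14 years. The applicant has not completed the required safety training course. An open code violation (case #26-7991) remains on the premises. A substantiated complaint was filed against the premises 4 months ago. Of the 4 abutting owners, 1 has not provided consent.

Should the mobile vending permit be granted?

(1) all abutters consent — not satisfied.
(i) age ≥ 16 — met.
(ii) ≤ 8 units — met.
So (a) is satisfied (T OR T).
(i) safety training — fails.
(A) fee paid — not satisfied.
(B) prior license ≥ 12 yr — met.
(ii) = F AND T = false.
(iii) no complaint in 18 mo. — fails.
(b) = F OR F OR F = false.
(i) not (hardship waiver) — met.
(ii) no code violations — not satisfied.
So (c) is satisfied (T OR F).
So (2) is not satisfied (T AND F AND T).
(a) commercially zoned — satisfied.
(i) closes by 7 p.m. — not met.
(ii) insurance ≥ $250,000 — not met.
So (b) is not satisfied (F OR F).
So (3) is not satisfied (T AND F).
So Overall is not satisfied (F OR F OR F).

No — denied.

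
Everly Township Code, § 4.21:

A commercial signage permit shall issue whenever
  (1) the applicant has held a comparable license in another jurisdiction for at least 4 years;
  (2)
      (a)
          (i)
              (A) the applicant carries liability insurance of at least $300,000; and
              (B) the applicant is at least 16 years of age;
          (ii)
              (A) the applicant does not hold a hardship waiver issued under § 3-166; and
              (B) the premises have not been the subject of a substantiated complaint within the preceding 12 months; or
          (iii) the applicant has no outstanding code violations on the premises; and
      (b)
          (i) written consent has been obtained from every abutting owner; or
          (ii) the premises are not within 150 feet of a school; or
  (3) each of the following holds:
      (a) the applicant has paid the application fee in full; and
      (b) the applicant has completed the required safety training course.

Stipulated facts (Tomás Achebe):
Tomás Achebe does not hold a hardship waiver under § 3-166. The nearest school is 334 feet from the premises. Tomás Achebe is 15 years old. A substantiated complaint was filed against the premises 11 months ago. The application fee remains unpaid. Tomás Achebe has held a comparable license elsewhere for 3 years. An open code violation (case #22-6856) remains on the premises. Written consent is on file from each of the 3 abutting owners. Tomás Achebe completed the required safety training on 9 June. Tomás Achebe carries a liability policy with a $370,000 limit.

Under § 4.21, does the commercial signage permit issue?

No — denied.

(1) prior license ≥ 4 yr — not met.
(A) insurance ≥ $300,000 — holds.
(B) age ≥ 16 — not satisfied.
So (i) is not satisfied (T AND F).
(A) not (hardship waiver) — satisfied.
(B) no complaint in 12 mo. — not satisfied.
(ii) = T AND F = false.
(iii) no code violations — fails.
(a): F OR F OR F → false.
(i) all abutters consent — satisfied.
(ii) ≥150 ft from school — holds.
So (b) is satisfied (T OR T).
(2) = F AND T = false.
(a) fee paid — fails.
(b) safety training — satisfied.
(3) = F AND T = false.
Overall: F OR F OR F → false.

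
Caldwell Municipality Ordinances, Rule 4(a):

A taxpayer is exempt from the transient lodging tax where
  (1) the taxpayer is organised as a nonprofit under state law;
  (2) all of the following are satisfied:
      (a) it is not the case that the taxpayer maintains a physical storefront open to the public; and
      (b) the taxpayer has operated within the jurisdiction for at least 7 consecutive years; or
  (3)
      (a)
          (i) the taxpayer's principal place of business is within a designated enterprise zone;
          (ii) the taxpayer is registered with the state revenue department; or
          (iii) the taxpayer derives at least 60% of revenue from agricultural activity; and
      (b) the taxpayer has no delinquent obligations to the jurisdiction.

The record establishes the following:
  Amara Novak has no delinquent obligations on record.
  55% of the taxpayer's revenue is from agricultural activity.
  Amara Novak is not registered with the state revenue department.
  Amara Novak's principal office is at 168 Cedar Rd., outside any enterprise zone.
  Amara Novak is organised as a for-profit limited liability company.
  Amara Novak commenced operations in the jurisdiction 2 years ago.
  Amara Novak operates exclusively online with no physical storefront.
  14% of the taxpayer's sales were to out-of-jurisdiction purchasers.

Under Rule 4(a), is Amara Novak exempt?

No — not exempt.

(1) nonprofit — not satisfied.
(a) not (has storefront) — holds.
(b) ≥ 7 yrs in jurisdiction — fails.
So (2) is not satisfied (T AND F).
(i) in enterprise zone — fails.
(ii) state-registered — not satisfied.
(iii) ≥60% agricultural — not satisfied.
(a): F OR F OR F → false.
(b) no delinquency — met.
So (3) is not satisfied (F AND T).
Overall: F OR F OR F → false.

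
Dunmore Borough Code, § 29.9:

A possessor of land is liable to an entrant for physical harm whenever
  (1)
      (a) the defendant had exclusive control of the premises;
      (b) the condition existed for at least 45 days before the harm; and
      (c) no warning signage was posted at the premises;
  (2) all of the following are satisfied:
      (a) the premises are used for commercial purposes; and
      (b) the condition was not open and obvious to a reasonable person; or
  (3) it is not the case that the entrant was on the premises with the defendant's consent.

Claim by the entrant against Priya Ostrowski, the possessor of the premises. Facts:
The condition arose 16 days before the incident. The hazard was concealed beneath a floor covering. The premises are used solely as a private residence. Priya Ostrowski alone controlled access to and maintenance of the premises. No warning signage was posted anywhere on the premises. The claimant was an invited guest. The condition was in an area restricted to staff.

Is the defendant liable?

(a) exclusive control — satisfied.
(b) condition ≥45 days old — fails.
(c) no signage posted — holds.
(1): T AND F AND T → false.
(a) commercial use — not satisfied.
(b) not open/obvious — satisfied.
(2) = F AND T = false.
(3) not (consent to enter) — fails.
Overall = F OR F OR F = false.

No — not liable.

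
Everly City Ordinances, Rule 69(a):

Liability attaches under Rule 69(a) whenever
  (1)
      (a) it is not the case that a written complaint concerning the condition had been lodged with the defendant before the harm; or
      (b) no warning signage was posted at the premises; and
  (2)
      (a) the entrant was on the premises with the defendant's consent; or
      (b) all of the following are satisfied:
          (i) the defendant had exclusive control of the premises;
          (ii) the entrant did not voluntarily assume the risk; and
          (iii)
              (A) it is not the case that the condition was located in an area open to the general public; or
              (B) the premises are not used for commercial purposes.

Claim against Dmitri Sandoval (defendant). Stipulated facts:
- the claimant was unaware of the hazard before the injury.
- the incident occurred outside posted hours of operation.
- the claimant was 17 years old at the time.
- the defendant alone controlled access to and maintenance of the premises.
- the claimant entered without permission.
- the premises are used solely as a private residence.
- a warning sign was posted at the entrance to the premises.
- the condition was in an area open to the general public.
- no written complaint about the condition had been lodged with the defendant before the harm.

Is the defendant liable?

(a) not (complaint lodged) — satisfied.
(b) no signage posted — not satisfied.
(1) = T OR F = true.
(a) consent to enter — not met.
(i) exclusive control — holds.
(ii) no assumed risk — met.
(A) not (public area) — not satisfied.
(B) not (commercial use) — met.
So (iii) is satisfied (F OR T).
So (b) is satisfied (T AND T AND T).
So (2) is satisfied (F OR T).
Overall = T AND T = true.

Yes — liable.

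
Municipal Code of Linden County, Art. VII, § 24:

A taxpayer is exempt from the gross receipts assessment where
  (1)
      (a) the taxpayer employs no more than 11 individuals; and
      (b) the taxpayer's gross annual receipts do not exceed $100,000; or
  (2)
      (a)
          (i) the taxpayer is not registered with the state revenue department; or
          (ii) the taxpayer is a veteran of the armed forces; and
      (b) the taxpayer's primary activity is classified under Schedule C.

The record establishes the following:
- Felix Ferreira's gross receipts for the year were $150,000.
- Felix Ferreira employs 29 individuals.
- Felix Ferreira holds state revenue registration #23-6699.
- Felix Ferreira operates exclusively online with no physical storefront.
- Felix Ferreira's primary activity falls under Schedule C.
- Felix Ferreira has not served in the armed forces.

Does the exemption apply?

(a) ≤ 11 employees — fails.
(b) receipts ≤ $100,000 — fails.
(1): F AND F → false.
(i) not (state-registered) — not met.
(ii) veteran — fails.
(a): F OR F → false.
(b) Schedule C activity — holds.
So (2) is not satisfied (F AND T).
So Overall is not satisfied (F OR F).

No — not exempt.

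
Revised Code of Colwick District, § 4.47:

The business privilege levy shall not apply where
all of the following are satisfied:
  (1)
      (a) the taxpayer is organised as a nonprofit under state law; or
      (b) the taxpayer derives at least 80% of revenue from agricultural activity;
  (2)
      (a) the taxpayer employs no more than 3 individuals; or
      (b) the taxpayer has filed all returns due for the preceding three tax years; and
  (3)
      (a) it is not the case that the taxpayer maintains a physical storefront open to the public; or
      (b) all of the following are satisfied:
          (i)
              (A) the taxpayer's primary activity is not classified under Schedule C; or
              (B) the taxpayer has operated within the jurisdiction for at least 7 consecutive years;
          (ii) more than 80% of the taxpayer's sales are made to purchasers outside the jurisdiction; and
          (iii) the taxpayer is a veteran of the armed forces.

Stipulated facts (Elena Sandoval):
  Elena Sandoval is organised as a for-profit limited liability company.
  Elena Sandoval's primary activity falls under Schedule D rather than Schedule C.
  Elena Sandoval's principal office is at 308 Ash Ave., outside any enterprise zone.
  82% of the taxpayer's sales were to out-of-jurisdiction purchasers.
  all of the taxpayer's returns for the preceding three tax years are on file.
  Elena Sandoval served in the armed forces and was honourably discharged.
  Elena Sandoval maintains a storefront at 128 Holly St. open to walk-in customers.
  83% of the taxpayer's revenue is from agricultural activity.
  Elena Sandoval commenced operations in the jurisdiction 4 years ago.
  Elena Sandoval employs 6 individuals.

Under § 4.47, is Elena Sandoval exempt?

Yes — exempt.

(a) nonprofit — not met.
(b) ≥80% agricultural — satisfied.
So (1) is satisfied (F OR T).
(a) ≤ 3 employees — not satisfied.
(b) returns current — holds.
(2): F OR T → true.
(a) not (has storefront) — fails.
(A) not (Schedule C activity) — met.
(B) ≥ 7 yrs in jurisdiction — not satisfied.
So (i) is satisfied (T OR F).
(ii) >80% out-of-jur. sales — holds.
(iii) veteran — holds.
So (b) is satisfied (T AND T AND T).
(3): F OR T → true.
Overall = T AND T AND T = true.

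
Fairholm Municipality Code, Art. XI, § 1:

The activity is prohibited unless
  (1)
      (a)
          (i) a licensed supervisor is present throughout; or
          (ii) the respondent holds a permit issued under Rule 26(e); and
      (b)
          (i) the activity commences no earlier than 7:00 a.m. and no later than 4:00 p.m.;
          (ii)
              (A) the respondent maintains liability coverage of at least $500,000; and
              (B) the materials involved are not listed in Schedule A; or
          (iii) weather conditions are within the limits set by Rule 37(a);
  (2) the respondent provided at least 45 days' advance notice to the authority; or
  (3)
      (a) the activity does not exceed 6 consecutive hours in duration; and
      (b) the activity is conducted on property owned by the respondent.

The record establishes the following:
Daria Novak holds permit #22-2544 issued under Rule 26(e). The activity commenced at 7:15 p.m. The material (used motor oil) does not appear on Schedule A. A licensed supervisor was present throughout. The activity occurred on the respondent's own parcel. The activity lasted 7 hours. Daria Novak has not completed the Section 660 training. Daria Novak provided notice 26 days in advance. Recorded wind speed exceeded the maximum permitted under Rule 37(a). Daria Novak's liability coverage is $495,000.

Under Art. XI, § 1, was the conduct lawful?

No — unlawful.

(i) supervisor present — holds.
(ii) holds permit — satisfied.
(a) = T OR T = true.
(i) start within hours — not met.
(A) coverage ≥ $500,000 — fails.
(B) not (Schedule A material) — holds.
(ii): F AND T → false.
(iii) weather ok — fails.
(b): F OR F OR F → false.
(1) = T AND F = false.
(2) ≥45 days' notice — not satisfied.
(a) ≤ 6 hrs duration — not satisfied.
(b) own property — holds.
(3): F AND T → false.
So Overall is not satisfied (F OR F OR F).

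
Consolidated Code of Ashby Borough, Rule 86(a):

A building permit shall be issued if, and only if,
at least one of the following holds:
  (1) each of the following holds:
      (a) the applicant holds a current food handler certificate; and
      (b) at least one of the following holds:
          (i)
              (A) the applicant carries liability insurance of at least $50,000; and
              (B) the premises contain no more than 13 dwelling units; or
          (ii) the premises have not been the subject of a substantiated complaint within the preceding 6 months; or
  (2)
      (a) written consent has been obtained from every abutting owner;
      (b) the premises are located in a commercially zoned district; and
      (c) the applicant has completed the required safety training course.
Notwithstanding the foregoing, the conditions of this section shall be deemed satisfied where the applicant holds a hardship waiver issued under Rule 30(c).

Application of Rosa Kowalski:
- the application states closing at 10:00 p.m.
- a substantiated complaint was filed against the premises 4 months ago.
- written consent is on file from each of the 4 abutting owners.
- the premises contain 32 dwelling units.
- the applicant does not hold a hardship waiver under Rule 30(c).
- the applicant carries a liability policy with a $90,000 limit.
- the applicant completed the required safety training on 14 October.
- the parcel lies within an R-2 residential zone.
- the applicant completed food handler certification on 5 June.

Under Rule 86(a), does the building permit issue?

(a) food handler cert. — holds.
(A) insurance ≥ $50,000 — satisfied.
(B) ≤ 13 units — not met.
So (i) is not satisfied (T AND F).
(ii) no complaint in 6 mo. — not met.
So (b) is not satisfied (F OR F).
(1) = T AND F = false.
(a) all abutters consent — met.
(b) commercially zoned — fails.
(c) safety training — holds.
So (2) is not satisfied (T AND F AND T).
Overall: F OR F → false.
Exception (hardship waiver) — not satisfied.
Result: main false OR exception false → false.

No — denied.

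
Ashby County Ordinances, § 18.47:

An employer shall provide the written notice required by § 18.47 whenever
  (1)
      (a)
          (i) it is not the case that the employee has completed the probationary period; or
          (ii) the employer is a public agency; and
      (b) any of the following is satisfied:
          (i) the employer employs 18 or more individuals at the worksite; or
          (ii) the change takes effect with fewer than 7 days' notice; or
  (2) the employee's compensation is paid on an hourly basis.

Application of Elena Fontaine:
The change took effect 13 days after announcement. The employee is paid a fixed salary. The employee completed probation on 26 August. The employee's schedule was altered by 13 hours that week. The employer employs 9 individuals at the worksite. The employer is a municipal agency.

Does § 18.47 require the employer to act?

(i) not (past probation) — not met.
(ii) public agency — holds.
So (a) is satisfied (F OR T).
(i) ≥ 18 at site — fails.
(ii) < 7 days' notice — not met.
(b): F OR F → false.
(1) = T AND F = false.
(2) hourly-paid — not satisfied.
So Overall is not satisfied (F OR F).

No — not required.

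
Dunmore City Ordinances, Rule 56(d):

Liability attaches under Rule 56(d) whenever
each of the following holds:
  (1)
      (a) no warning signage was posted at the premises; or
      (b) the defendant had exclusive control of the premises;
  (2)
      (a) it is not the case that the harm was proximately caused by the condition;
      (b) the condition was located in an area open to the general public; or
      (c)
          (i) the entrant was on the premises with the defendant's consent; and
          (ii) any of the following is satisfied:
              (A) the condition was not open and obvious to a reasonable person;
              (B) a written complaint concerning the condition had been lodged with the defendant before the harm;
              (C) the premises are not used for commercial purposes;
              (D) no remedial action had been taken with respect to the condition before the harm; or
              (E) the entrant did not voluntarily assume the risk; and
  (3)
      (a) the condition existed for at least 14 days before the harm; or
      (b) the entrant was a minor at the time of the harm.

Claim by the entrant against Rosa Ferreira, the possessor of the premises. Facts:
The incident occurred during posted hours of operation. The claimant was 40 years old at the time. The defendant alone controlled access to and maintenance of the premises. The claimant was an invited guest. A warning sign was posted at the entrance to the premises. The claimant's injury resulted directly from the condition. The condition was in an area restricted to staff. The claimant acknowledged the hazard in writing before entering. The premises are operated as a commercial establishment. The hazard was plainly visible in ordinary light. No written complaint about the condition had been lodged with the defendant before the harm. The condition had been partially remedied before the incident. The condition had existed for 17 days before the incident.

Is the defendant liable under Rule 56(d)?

(a) no signage posted — not satisfied.
(b) exclusive control — holds.
(1) = F OR T = true.
(a) not (proximate cause) — fails.
(b) public area — not satisfied.
(i) consent to enter — met.
(A) not open/obvious — not met.
(B) complaint lodged — not satisfied.
(C) not (commercial use) — not met.
(D) no remedial action — not met.
(E) no assumed risk — fails.
(ii): F OR F OR F OR F OR F → false.
(c): T AND F → false.
So (2) is not satisfied (F OR F OR F).
(a) condition ≥14 days old — holds.
(b) entrant a minor — fails.
(3) = T OR F = true.
Overall = T AND F AND T = false.

No — not liable.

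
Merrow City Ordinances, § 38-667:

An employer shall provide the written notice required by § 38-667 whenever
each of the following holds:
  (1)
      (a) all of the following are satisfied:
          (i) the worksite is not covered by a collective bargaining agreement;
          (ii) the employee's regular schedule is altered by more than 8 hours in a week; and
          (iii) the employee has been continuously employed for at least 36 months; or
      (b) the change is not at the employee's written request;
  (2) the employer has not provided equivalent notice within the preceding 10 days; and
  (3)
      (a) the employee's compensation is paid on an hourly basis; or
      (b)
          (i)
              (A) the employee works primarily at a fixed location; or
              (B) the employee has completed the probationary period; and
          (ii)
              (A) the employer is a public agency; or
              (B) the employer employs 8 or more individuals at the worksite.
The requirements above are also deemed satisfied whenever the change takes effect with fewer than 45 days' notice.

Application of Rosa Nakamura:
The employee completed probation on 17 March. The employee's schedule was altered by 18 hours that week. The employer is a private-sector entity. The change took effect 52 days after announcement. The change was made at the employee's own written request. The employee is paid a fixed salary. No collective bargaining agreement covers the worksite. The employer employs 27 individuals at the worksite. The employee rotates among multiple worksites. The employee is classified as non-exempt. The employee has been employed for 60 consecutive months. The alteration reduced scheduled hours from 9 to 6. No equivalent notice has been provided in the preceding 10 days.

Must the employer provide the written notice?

Yes — required.

(i) no CBA — met.
(ii) schedule shift > 8h — satisfied.
(iii) tenure ≥ 36 mo. — satisfied.
(a) = T AND T AND T = true.
(b) not employee-requested — not satisfied.
(1) = T OR F = true.
(2) no recent notice — holds.
(a) hourly-paid — not met.
(A) fixed location — not satisfied.
(B) past probation — met.
(i): F OR T → true.
(A) public agency — fails.
(B) ≥ 8 at site — met.
(ii): F OR T → true.
(b): T AND T → true.
So (3) is satisfied (F OR T).
Overall: T AND T AND T → true.
Exception (< 45 days' notice) — not satisfied.
Result: main true OR exception false → true.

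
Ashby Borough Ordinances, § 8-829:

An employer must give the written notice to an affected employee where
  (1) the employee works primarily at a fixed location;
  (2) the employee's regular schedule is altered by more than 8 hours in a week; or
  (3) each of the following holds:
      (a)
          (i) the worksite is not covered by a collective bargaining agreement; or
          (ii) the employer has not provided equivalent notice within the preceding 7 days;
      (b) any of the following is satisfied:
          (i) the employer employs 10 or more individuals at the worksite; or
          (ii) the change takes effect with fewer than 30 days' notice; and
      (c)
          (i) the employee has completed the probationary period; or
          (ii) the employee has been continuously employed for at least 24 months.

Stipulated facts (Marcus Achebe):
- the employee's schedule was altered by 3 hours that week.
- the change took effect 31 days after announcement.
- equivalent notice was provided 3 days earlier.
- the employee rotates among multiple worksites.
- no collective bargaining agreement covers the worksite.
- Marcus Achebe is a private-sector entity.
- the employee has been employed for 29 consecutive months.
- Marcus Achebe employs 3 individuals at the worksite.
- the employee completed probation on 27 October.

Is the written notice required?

No — not required.

(1) fixed location — fails.
(2) schedule shift > 8h — not met.
(i) no CBA — met.
(ii) no recent notice — not satisfied.
(a) = T OR F = true.
(i) ≥ 10 at site — not satisfied.
(ii) < 30 days' notice — not met.
(b): F OR F → false.
(i) past probation — satisfied.
(ii) tenure ≥ 24 mo. — met.
(c): T OR T → true.
(3): T AND F AND T → false.
Overall: F OR F OR F → false.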